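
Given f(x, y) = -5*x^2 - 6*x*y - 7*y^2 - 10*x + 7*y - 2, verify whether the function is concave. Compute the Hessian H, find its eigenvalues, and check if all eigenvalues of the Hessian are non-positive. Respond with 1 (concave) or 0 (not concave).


The Hessian of f(x,y) = -5*x^2 - 6*x*y - 7*y^2 - 10*x + 7*y - 2 is:
H = [[-10, -6], [-6, -14]]
Trace = -10 - 14 = -24
Determinant = -10*-14 - (-6)^2 = 104
Discriminant = (-24)^2 - 4*104 = 160.0
Eigenvalues: lambda_1 = -18.3246, lambda_2 = -5.6754
The function is concave.

1


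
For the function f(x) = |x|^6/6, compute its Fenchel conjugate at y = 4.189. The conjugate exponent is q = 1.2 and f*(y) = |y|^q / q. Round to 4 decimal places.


The conjugate exponent q satisfies 1/p + 1/q = 1.
p = 6, so q = 6/(6 - 1) = 1.2
|y|^q = 4.189^1.2 = 5.5787
f*(4.189) = 5.5787 / 1.2 = 4.6489


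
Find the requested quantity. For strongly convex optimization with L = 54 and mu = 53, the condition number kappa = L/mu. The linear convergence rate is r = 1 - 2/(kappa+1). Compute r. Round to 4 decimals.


Step 1: Compute the condition number.
kappa = L/mu = 54/53 = 1.0189
Step 2: Compute the convergence rate.
r = 1 - 2/(kappa + 1) = 1 - 2*mu/(L + mu) = (L - mu)/(L + mu) = 1/107 = 0.0093


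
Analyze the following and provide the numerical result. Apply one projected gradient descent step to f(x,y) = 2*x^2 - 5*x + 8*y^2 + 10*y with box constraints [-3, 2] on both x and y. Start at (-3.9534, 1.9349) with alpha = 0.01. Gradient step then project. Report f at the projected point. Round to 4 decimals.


Step 1: Compute gradient at (-3.9534, 1.9349).
grad_x = 2*2*-3.9534 - 5 = -20.8136
grad_y = 2*8*1.9349 + 10 = 40.9584
Step 2: Gradient step.
x_raw = -3.9534 - 0.01*-20.8136 = -3.7453
y_raw = 1.9349 - 0.01*40.9584 = 1.5253
Step 3: Project onto [-3, 2].
x_proj = clip(-3.7453) = -3.0
y_proj = clip(1.5253) = 1.5253
Step 4: Evaluate f.
f(-3.0, 1.5253) = 66.8659


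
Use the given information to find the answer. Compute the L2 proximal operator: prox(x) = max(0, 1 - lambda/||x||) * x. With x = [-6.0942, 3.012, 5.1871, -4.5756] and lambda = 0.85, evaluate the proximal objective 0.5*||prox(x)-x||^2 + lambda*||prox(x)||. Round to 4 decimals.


Step 1: Compute ||x||.
||x|| = 9.6981
Step 2: Compute scaling factor.
scale = max(0, 1 - 0.85/9.6981) = 0.9124
Step 3: prox(x) = [-5.5601, 2.748, 4.7325, -4.1746]
||prox(x)|| = 8.8481
Step 4: Proximal objective.
0.5*||prox-x||^2 = 0.3613
lambda*||prox|| = 7.5209
Total = 7.8822


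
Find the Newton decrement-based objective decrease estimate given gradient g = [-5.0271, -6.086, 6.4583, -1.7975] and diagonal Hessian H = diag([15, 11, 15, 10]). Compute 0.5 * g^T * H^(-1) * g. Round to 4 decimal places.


Step 1: H is diagonal, so H^(-1) * g = [-0.3351, -0.5533, 0.4306, -0.1798].
Step 2: g^T H^(-1) g = sum_i g_i^2 / H_ii
  = (-5.0271)^2/15 + (-6.086)^2/11 + (6.4583)^2/15 + (-1.7975)^2/10
  = 1.6848 + 3.3672 + 2.7806 + 0.3231 = 8.1557
Step 3: Objective decrease = 0.5 * g^T H^(-1) g = 4.0779


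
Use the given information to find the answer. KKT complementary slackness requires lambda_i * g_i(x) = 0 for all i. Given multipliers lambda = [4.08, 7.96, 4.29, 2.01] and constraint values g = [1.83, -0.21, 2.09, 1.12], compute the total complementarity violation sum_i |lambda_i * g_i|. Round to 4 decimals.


KKT complementary slackness check:
lambda_1 * g_1 = 4.08 * 1.83 = 7.4664
lambda_2 * g_2 = 7.96 * -0.21 = -1.6716
lambda_3 * g_3 = 4.29 * 2.09 = 8.9661
lambda_4 * g_4 = 2.01 * 1.12 = 2.2512
Total violation = 7.4664 + 1.6716 + 8.9661 + 2.2512 = 20.3553


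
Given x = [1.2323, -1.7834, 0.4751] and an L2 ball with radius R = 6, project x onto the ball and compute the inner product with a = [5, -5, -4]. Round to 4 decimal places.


Step 1: Compute ||x|| (intermediates to 6 decimals).
||x|| = sqrt(1.2323^2 + (-1.7834)^2 + 0.4751^2) = 2.219189
Step 2: Project.
Since ||x|| <= R, proj = x (no scaling needed).
proj(x) = [1.2323, -1.7834, 0.4751]
Step 3: Dot product.
a^T * proj(x) = 5*1.2323 - 5*(-1.7834) - 4*0.4751 = 13.1781


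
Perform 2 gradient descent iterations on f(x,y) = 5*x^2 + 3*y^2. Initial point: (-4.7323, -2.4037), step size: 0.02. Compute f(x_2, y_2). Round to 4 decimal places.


Gradient descent on f(x,y) = 5*x^2 + 3*y^2.
Starting point: (-4.7323, -2.4037), alpha = 0.02
Step 1: grad_x = 2*5*-4.7323 = -47.323, grad_y = 2*3*-2.4037 = -14.4222
  x_1 = -4.7323 - 0.02*-47.323 = -3.7858
  y_1 = -2.4037 - 0.02*-14.4222 = -2.1153
Step 2: grad_x = 2*5*-3.7858 = -37.8584, grad_y = 2*3*-2.1153 = -12.6915
  x_2 = -3.7858 - 0.02*-37.8584 = -3.0287
  y_2 = -2.1153 - 0.02*-12.6915 = -1.8614
f(-3.0287, -1.8614) = 5*(-3.0287)^2 + 3*(-1.8614)^2 = 56.259


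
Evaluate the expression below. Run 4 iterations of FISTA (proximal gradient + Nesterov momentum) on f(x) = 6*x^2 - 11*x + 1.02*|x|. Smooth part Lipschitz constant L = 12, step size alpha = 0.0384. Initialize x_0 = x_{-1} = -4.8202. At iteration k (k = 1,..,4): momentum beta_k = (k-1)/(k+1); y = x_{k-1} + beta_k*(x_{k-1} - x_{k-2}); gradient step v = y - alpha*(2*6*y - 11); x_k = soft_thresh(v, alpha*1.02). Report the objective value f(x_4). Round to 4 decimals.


FISTA on f(x) = 6*x^2 - 11*x + 1.02*|x|
L = 12, alpha = 0.0384
Iteration 1: beta = 0.0, y = -4.8202 + 0.0*(-4.8202 + 4.8202) = -4.8202
  grad(y) = -68.8424, v = y - alpha*grad = -2.1767
  prox(v) = soft_thresh(-2.1767, 0.0392) = -2.1375
Iteration 2: beta = 0.3333, y = -2.1375 + 0.3333*(-2.1375 + 4.8202) = -1.2432
  grad(y) = -25.9189, v = y - alpha*grad = -0.248
  prox(v) = soft_thresh(-0.248, 0.0392) = -0.2088
Iteration 3: beta = 0.5, y = -0.2088 + 0.5*(-0.2088 + 2.1375) = 0.7556
  grad(y) = -1.9333, v = y - alpha*grad = 0.8298
  prox(v) = soft_thresh(0.8298, 0.0392) = 0.7906
Iteration 4: beta = 0.6, y = 0.7906 + 0.6*(0.7906 + 0.2088) = 1.3903
  grad(y) = 5.6834, v = y - alpha*grad = 1.172
  prox(v) = soft_thresh(1.172, 0.0392) = 1.1329
f(x_4) = 6*1.1329^2 - 11*1.1329 + 1.02*|1.1329| = -3.6057


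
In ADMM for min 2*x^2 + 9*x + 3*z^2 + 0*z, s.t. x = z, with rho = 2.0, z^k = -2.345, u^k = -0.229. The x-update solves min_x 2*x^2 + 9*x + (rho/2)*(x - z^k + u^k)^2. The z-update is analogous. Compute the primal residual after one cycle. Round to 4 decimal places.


ADMM iteration with rho = 2.0, z^k = -2.345, u^k = -0.229
Step 1: x-update.
Minimize 2*x^2 + 9*x + (2.0/2)*(x + 2.345 - 0.229)^2
FOC: (2*2 + 2.0)*x = -9 + 2.0*(-2.345 + 0.229)
x^{k+1} = -2.2053
Step 2: z-update.
Minimize 3*z^2 + 0*z + (2.0/2)*(-2.2053 - z - 0.229)^2
FOC: (2*3 + 2.0)*z = 0 + 2.0*(-2.2053 - 0.229)
z^{k+1} = -0.6086
Step 3: u-update.
u^{k+1} = -0.229 - 2.2053 + 0.6086 = -1.8258
Step 4: Primal residual = |-2.2053 + 0.6086| = 1.5968


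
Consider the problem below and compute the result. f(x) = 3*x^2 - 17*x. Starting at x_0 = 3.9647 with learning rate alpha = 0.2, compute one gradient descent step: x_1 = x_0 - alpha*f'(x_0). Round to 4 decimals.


We compute the gradient at x_0 and apply the update.
f'(x) = 6*x - 17
f'(3.9647) = 6*3.9647 - 17 = 6.7882
x_1 = 3.9647 - 0.2*6.7882 = 2.6071


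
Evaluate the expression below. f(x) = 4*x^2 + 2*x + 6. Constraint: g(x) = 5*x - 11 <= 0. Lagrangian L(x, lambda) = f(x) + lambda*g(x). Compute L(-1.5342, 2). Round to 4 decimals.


Step 1: Evaluate f(x).
f(-1.5342) = 4*(-1.5342)^2 + 2*(-1.5342) + 6 = 12.3467
Step 2: Evaluate g(x).
g(-1.5342) = 5*-1.5342 - 11 = -18.671
Step 3: Compute Lagrangian.
L = 12.3467 + 2*-18.671 = -24.9953


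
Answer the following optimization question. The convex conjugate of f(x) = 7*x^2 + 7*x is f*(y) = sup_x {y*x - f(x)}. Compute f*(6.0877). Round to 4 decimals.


f*(y) = sup_x {y*x - a*x^2 - b*x} = sup_x {(y-b)*x - a*x^2}
FOC: (y - b) - 2a*x = 0 => x* = (y - b)/(2a)
x* = (6.0877 - 7)/(2*7) = -0.0652
f*(6.0877) = (y-b)^2/(4a) = (6.0877 - 7)^2/(4*7)
= 0.8323/28 = 0.0297


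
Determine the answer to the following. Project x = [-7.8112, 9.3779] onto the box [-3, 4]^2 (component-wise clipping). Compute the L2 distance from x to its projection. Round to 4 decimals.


Project each component onto [-3, 4].
clip(-7.8112) = -3.0, clip(9.3779) = 4.0
Projection = [-3.0, 4.0]
Squared diffs: [23.1476, 28.9218]
Distance = sqrt(52.0694) = 7.2159


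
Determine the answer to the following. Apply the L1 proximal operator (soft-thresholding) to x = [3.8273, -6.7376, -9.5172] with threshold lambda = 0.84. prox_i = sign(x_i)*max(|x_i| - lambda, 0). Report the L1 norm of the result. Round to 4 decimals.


Soft-thresholding with lambda = 0.84:
prox(3.8273) = sign(3.8273)*max(|3.8273| - 0.84, 0) = 2.9873
prox(-6.7376) = sign(-6.7376)*max(|-6.7376| - 0.84, 0) = -5.8976
prox(-9.5172) = sign(-9.5172)*max(|-9.5172| - 0.84, 0) = -8.6772
prox(x) = [2.9873, -5.8976, -8.6772]
||prox(x)||_1 = 2.9873 + 5.8976 + 8.6772 = 17.5621


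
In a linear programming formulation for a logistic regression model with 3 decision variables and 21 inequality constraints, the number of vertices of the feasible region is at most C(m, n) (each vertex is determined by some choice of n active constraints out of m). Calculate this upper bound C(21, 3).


Each vertex corresponds to some choice of n active constraints out of m, so the number of vertices is at most C(m, n) = m! / (n!(m-n)!).
m = 21, n = 3
Numerator: 21 * 20 * 19
Denominator: 3! = 6
C(21, 3) = 1330


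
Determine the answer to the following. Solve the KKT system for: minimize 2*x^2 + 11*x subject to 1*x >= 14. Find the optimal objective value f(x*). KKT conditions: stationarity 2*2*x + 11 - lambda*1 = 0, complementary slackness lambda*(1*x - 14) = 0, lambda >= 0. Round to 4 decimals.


Step 1: Try lambda = 0 (constraint inactive).
x_unc = -11/(2*2) = -2.75
Check: 1*-2.75 = -2.75 < 14 -- violated!
Step 2: Constraint must be active: 1*x = 14
x* = 14/1 = 14.0
lambda = (2*2*14.0 + 11)/1 = 67.0
Step 3: Compute optimal value.
f(x*) = 2*14.0^2 + 11*14.0 = 546.0


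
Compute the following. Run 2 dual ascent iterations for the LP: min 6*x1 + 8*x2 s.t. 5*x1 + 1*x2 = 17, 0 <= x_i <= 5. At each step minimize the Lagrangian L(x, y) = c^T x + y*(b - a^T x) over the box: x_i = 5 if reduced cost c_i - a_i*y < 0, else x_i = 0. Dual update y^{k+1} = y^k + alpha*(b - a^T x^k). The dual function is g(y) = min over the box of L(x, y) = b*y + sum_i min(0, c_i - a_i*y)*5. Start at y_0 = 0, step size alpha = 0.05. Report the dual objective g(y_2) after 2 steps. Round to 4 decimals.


Dual ascent for LP: min 6*x1 + 8*x2, 5*x1 + 1*x2 = 17, 0 <= x_i <= 5
Step 1: y^k = 0.0, reduced costs: (6.0, 8.0)
  x^k = (0.0, 0.0), subgradient = b - a^T x = 17.0
  y^{k+1} = 0.0 + 0.05*17.0 = 0.85
Step 2: y^k = 0.85, reduced costs: (1.75, 7.15)
  x^k = (0.0, 0.0), subgradient = b - a^T x = 17.0
  y^{k+1} = 0.85 + 0.05*17.0 = 1.7
Dual objective at y_2 = 1.7: reduced costs (-2.5, 6.3), box minimizer x = (5.0, 0.0)
g(y_2) = b*y + (c1 - a1*y)*x1 + (c2 - a2*y)*x2 = 17*1.7 + (-2.5)*5.0 + 6.3*0.0 = 28.9 - 12.5 + 0.0 = 16.4


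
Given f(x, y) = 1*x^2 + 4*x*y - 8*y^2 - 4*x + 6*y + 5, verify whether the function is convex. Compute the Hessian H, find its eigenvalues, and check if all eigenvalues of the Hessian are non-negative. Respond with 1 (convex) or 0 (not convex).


The Hessian of f(x,y) = 1*x^2 + 4*x*y - 8*y^2 - 4*x + 6*y + 5 is:
H = [[2, 4], [4, -16]]
Trace = 2 - 16 = -14
Determinant = 2*-16 - (4)^2 = -48
Discriminant = (-14)^2 - 4*-48 = 388.0
Eigenvalues: lambda_1 = -16.8489, lambda_2 = 2.8489
The function is not convex.

0


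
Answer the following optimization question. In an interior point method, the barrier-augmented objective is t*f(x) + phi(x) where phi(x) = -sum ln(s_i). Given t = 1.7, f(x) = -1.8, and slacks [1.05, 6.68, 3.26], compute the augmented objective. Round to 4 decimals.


Step 1: Compute log-barrier.
ln values: [0.0488, 1.8991, 1.1817]
phi = -(0.0488 + 1.8991 + 1.1817) = -3.1296
Step 2: Compute augmented objective.
t*f(x) = 1.7*-1.8 = -3.06
Total = -3.06 - 3.1296 = -6.1896


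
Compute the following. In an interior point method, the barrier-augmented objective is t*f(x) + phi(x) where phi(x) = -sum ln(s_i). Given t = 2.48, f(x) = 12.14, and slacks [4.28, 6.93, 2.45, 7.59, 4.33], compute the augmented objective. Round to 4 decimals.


Step 1: Compute log-barrier.
ln values: [1.454, 1.9359, 0.8961, 2.0268, 1.4656]
phi = -(1.454 + 1.9359 + 0.8961 + 2.0268 + 1.4656) = -7.7783
Step 2: Compute augmented objective.
t*f(x) = 2.48*12.14 = 30.1072
Total = 30.1072 - 7.7783 = 22.3289


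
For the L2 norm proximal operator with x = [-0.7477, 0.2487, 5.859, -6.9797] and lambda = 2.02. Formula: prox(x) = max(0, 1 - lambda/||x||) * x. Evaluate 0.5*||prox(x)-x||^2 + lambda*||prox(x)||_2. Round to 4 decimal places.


Step 1: Compute ||x||.
||x|| = 9.1469
Step 2: Compute scaling factor.
scale = max(0, 1 - 2.02/9.1469) = 0.7792
Step 3: prox(x) = [-0.5826, 0.1938, 4.5651, -5.4383]
||prox(x)|| = 7.1269
Step 4: Proximal objective.
0.5*||prox-x||^2 = 2.0402
lambda*||prox|| = 14.3963
Total = 16.4365


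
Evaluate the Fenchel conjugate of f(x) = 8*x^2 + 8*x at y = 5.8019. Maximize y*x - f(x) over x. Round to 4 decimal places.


f*(y) = sup_x {y*x - a*x^2 - b*x} = sup_x {(y-b)*x - a*x^2}
FOC: (y - b) - 2a*x = 0 => x* = (y - b)/(2a)
x* = (5.8019 - 8)/(2*8) = -0.1374
f*(5.8019) = (y-b)^2/(4a) = (5.8019 - 8)^2/(4*8)
= 4.8316/32 = 0.151


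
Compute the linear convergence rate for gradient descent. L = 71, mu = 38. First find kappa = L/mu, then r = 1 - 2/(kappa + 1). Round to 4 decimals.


Step 1: Compute the condition number.
kappa = L/mu = 71/38 = 1.8684
Step 2: Compute the convergence rate.
r = 1 - 2/(kappa + 1) = 1 - 2*mu/(L + mu) = (L - mu)/(L + mu) = 33/109 = 0.3028


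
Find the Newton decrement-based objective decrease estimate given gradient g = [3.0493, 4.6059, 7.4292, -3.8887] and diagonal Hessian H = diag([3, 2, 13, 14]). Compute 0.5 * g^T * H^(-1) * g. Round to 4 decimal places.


Step 1: H is diagonal, so H^(-1) * g = [1.0164, 2.303, 0.5715, -0.2778].
Step 2: g^T H^(-1) g = sum_i g_i^2 / H_ii
  = (3.0493)^2/3 + (4.6059)^2/2 + (7.4292)^2/13 + (-3.8887)^2/14
  = 3.0994 + 10.6072 + 4.2456 + 1.0801 = 19.0323
Step 3: Objective decrease = 0.5 * g^T H^(-1) g = 9.5162


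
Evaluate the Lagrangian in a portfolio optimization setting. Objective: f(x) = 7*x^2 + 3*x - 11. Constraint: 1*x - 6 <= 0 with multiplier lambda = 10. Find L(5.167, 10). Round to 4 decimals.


Step 1: Evaluate f(x).
f(5.167) = 7*5.167^2 + 3*5.167 - 11 = 191.3862
Step 2: Evaluate g(x).
g(5.167) = 1*5.167 - 6 = -0.833
Step 3: Compute Lagrangian.
L = 191.3862 + 10*-0.833 = 183.0562


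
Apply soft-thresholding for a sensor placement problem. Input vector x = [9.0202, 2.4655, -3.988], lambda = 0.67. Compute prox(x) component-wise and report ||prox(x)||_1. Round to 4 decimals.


Soft-thresholding with lambda = 0.67:
prox(9.0202) = sign(9.0202)*max(|9.0202| - 0.67, 0) = 8.3502
prox(2.4655) = sign(2.4655)*max(|2.4655| - 0.67, 0) = 1.7955
prox(-3.988) = sign(-3.988)*max(|-3.988| - 0.67, 0) = -3.318
prox(x) = [8.3502, 1.7955, -3.318]
||prox(x)||_1 = 8.3502 + 1.7955 + 3.318 = 13.4637


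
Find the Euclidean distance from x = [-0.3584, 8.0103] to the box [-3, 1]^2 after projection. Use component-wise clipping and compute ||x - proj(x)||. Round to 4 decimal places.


Project each component onto [-3, 1].
clip(-0.3584) = -0.3584, clip(8.0103) = 1.0
Projection = [-0.3584, 1.0]
Squared diffs: [0.0, 49.1443]
Distance = sqrt(49.1443) = 7.0103


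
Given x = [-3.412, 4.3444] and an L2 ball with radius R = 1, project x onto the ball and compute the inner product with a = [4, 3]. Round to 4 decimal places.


Step 1: Compute ||x|| (intermediates to 6 decimals).
||x|| = sqrt((-3.412)^2 + 4.3444^2) = 5.524089
Step 2: Project.
Since ||x|| > R, scale = R/||x|| = 1/5.524089 = 0.181025, proj(x) = scale * x
proj(x) = [-0.617657, 0.786445]
Step 3: Dot product.
a^T * proj(x) = 4*(-0.617657) + 3*0.786445 = -0.1113


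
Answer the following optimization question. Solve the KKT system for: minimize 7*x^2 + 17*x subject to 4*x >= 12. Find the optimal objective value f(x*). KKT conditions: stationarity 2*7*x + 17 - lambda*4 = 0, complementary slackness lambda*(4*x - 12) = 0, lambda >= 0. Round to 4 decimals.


Step 1: Try lambda = 0 (constraint inactive).
x_unc = -17/(2*7) = -1.2143
Check: 4*-1.2143 = -4.8572 < 12 -- violated!
Step 2: Constraint must be active: 4*x = 12
x* = 12/4 = 3.0
lambda = (2*7*3.0 + 17)/4 = 14.75
Step 3: Compute optimal value.
f(x*) = 7*3.0^2 + 17*3.0 = 114.0


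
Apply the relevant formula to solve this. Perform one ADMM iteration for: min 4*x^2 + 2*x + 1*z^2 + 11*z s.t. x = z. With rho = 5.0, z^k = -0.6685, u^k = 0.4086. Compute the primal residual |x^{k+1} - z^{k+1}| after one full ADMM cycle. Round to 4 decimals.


ADMM iteration with rho = 5.0, z^k = -0.6685, u^k = 0.4086
Step 1: x-update.
Minimize 4*x^2 + 2*x + (5.0/2)*(x + 0.6685 + 0.4086)^2
FOC: (2*4 + 5.0)*x = -2 + 5.0*(-0.6685 - 0.4086)
x^{k+1} = -0.5681
Step 2: z-update.
Minimize 1*z^2 + 11*z + (5.0/2)*(-0.5681 - z + 0.4086)^2
FOC: (2*1 + 5.0)*z = -11 + 5.0*(-0.5681 + 0.4086)
z^{k+1} = -1.6854
Step 3: u-update.
u^{k+1} = 0.4086 - 0.5681 + 1.6854 = 1.5259
Step 4: Primal residual = |-0.5681 + 1.6854| = 1.1173


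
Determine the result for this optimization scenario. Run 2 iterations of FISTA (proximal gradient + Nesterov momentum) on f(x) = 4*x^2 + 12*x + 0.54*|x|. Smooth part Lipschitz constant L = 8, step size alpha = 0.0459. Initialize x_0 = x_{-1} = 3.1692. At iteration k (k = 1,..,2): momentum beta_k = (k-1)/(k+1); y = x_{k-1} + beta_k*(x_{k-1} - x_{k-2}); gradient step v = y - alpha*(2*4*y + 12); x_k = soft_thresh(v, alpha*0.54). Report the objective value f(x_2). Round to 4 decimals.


FISTA on f(x) = 4*x^2 + 12*x + 0.54*|x|
L = 8, alpha = 0.0459
Iteration 1: beta = 0.0, y = 3.1692 + 0.0*(3.1692 - 3.1692) = 3.1692
  grad(y) = 37.3536, v = y - alpha*grad = 1.4547
  prox(v) = soft_thresh(1.4547, 0.0248) = 1.4299
Iteration 2: beta = 0.3333, y = 1.4299 + 0.3333*(1.4299 - 3.1692) = 0.8501
  grad(y) = 18.8009, v = y - alpha*grad = -0.0128
  prox(v) = soft_thresh(-0.0128, 0.0248) = 0.0
f(x_2) = 4*0.0^2 + 12*0.0 + 0.54*|0.0| = 0.0


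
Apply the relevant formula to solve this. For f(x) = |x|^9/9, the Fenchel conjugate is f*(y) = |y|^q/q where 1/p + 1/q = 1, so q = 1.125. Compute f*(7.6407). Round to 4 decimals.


The conjugate exponent q satisfies 1/p + 1/q = 1.
p = 9, so q = 9/(9 - 1) = 1.125
|y|^q = 7.6407^1.125 = 9.852
f*(7.6407) = 9.852 / 1.125 = 8.7573


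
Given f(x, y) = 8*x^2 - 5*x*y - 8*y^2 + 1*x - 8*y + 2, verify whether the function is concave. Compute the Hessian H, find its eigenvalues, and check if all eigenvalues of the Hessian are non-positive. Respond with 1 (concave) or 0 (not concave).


The Hessian of f(x,y) = 8*x^2 - 5*x*y - 8*y^2 + 1*x - 8*y + 2 is:
H = [[16, -5], [-5, -16]]
Trace = 16 - 16 = 0
Determinant = 16*-16 - (-5)^2 = -281
Discriminant = (0)^2 - 4*-281 = 1124.0
Eigenvalues: lambda_1 = -16.7631, lambda_2 = 16.7631
The function is not concave.

0


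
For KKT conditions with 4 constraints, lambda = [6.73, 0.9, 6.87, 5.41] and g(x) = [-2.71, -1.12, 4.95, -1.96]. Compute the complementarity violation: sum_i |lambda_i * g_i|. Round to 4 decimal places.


KKT complementary slackness check:
lambda_1 * g_1 = 6.73 * -2.71 = -18.2383
lambda_2 * g_2 = 0.9 * -1.12 = -1.008
lambda_3 * g_3 = 6.87 * 4.95 = 34.0065
lambda_4 * g_4 = 5.41 * -1.96 = -10.6036
Total violation = 18.2383 + 1.008 + 34.0065 + 10.6036 = 63.8564


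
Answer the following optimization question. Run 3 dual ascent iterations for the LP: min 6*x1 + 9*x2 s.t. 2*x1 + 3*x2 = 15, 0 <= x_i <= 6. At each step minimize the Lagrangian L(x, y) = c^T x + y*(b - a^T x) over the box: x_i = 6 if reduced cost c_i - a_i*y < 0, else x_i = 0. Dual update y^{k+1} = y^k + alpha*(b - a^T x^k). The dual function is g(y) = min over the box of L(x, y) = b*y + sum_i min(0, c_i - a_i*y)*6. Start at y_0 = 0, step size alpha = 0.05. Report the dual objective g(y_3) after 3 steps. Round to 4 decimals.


Dual ascent for LP: min 6*x1 + 9*x2, 2*x1 + 3*x2 = 15, 0 <= x_i <= 6
Step 1: y^k = 0.0, reduced costs: (6.0, 9.0)
  x^k = (0.0, 0.0), subgradient = b - a^T x = 15.0
  y^{k+1} = 0.0 + 0.05*15.0 = 0.75
Step 2: y^k = 0.75, reduced costs: (4.5, 6.75)
  x^k = (0.0, 0.0), subgradient = b - a^T x = 15.0
  y^{k+1} = 0.75 + 0.05*15.0 = 1.5
Step 3: y^k = 1.5, reduced costs: (3.0, 4.5)
  x^k = (0.0, 0.0), subgradient = b - a^T x = 15.0
  y^{k+1} = 1.5 + 0.05*15.0 = 2.25
Dual objective at y_3 = 2.25: reduced costs (1.5, 2.25), box minimizer x = (0.0, 0.0)
g(y_3) = b*y + (c1 - a1*y)*x1 + (c2 - a2*y)*x2 = 15*2.25 + 1.5*0.0 + 2.25*0.0 = 33.75 + 0.0 + 0.0 = 33.75


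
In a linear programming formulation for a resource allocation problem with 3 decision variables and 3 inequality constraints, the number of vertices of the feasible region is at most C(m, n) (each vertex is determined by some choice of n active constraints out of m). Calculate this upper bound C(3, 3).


Each vertex corresponds to some choice of n active constraints out of m, so the number of vertices is at most C(m, n) = m! / (n!(m-n)!).
m = 3, n = 3
Numerator: 3 * 2 * 1
Denominator: 3! = 6
C(3, 3) = 1


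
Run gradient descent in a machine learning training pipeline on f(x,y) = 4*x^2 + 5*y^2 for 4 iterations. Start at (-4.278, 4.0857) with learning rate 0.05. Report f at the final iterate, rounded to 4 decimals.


Gradient descent on f(x,y) = 4*x^2 + 5*y^2.
Starting point: (-4.278, 4.0857), alpha = 0.05
Step 1: grad_x = 2*4*-4.278 = -34.224, grad_y = 2*5*4.0857 = 40.857
  x_1 = -4.278 - 0.05*-34.224 = -2.5668
  y_1 = 4.0857 - 0.05*40.857 = 2.0429
Step 2: grad_x = 2*4*-2.5668 = -20.5344, grad_y = 2*5*2.0429 = 20.4285
  x_2 = -2.5668 - 0.05*-20.5344 = -1.5401
  y_2 = 2.0429 - 0.05*20.4285 = 1.0214
Step 3: grad_x = 2*4*-1.5401 = -12.3206, grad_y = 2*5*1.0214 = 10.2143
  x_3 = -1.5401 - 0.05*-12.3206 = -0.924
  y_3 = 1.0214 - 0.05*10.2143 = 0.5107
Step 4: grad_x = 2*4*-0.924 = -7.3924, grad_y = 2*5*0.5107 = 5.1071
  x_4 = -0.924 - 0.05*-7.3924 = -0.5544
  y_4 = 0.5107 - 0.05*5.1071 = 0.2554
f(-0.5544, 0.2554) = 4*(-0.5544)^2 + 5*0.2554^2 = 1.5556


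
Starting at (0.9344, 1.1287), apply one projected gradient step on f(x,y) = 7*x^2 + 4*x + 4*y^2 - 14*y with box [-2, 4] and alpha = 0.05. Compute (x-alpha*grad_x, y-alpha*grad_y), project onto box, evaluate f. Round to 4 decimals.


Step 1: Compute gradient at (0.9344, 1.1287).
grad_x = 2*7*0.9344 + 4 = 17.0816
grad_y = 2*4*1.1287 - 14 = -4.9704
Step 2: Gradient step.
x_raw = 0.9344 - 0.05*17.0816 = 0.0803
y_raw = 1.1287 - 0.05*-4.9704 = 1.3772
Step 3: Project onto [-2, 4].
x_proj = clip(0.0803) = 0.0803
y_proj = clip(1.3772) = 1.3772
Step 4: Evaluate f.
f(0.0803, 1.3772) = -11.3277


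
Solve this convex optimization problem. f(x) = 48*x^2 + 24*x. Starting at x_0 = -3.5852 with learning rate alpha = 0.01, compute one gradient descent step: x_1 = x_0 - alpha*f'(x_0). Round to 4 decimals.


We compute the gradient at x_0 and apply the update.
f'(x) = 96*x + 24
f'(-3.5852) = 96*-3.5852 + 24 = -320.1792
x_1 = -3.5852 - 0.01*-320.1792 = -0.3834


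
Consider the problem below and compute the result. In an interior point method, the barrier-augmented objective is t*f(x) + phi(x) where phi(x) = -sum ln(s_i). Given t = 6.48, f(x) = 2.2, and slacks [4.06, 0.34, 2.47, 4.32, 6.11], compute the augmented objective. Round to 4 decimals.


Step 1: Compute log-barrier.
ln values: [1.4012, -1.0788, 0.9042, 1.4633, 1.8099]
phi = -(1.4012 - 1.0788 + 0.9042 + 1.4633 + 1.8099) = -4.4998
Step 2: Compute augmented objective.
t*f(x) = 6.48*2.2 = 14.256
Total = 14.256 - 4.4998 = 9.7562


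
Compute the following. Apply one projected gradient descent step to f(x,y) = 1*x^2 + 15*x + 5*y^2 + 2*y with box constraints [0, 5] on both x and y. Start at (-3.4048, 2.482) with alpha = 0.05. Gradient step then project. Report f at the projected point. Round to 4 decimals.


Step 1: Compute gradient at (-3.4048, 2.482).
grad_x = 2*1*-3.4048 + 15 = 8.1904
grad_y = 2*5*2.482 + 2 = 26.82
Step 2: Gradient step.
x_raw = -3.4048 - 0.05*8.1904 = -3.8143
y_raw = 2.482 - 0.05*26.82 = 1.141
Step 3: Project onto [0, 5].
x_proj = clip(-3.8143) = 0.0
y_proj = clip(1.141) = 1.141
Step 4: Evaluate f.
f(0.0, 1.141) = 8.7914


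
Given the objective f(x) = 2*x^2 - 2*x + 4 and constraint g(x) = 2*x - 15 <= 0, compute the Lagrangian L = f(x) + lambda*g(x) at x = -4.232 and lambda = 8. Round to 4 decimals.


Step 1: Evaluate f(x).
f(-4.232) = 2*(-4.232)^2 - 2*(-4.232) + 4 = 48.2836
Step 2: Evaluate g(x).
g(-4.232) = 2*-4.232 - 15 = -23.464
Step 3: Compute Lagrangian.
L = 48.2836 + 8*-23.464 = -139.4284


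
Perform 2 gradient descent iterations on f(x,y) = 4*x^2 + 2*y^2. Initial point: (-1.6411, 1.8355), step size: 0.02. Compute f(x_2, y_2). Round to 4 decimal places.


Gradient descent on f(x,y) = 4*x^2 + 2*y^2.
Starting point: (-1.6411, 1.8355), alpha = 0.02
Step 1: grad_x = 2*4*-1.6411 = -13.1288, grad_y = 2*2*1.8355 = 7.342
  x_1 = -1.6411 - 0.02*-13.1288 = -1.3785
  y_1 = 1.8355 - 0.02*7.342 = 1.6887
Step 2: grad_x = 2*4*-1.3785 = -11.0282, grad_y = 2*2*1.6887 = 6.7546
  x_2 = -1.3785 - 0.02*-11.0282 = -1.158
  y_2 = 1.6887 - 0.02*6.7546 = 1.5536
f(-1.158, 1.5536) = 4*(-1.158)^2 + 2*1.5536^2 = 10.1906


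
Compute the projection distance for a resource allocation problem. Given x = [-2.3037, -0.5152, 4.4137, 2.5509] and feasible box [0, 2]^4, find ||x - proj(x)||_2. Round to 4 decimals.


Project each component onto [0, 2].
clip(-2.3037) = 0.0, clip(-0.5152) = 0.0, clip(4.4137) = 2.0, clip(2.5509) = 2.0
Projection = [0.0, 0.0, 2.0, 2.0]
Squared diffs: [5.307, 0.2654, 5.8259, 0.3035]
Distance = sqrt(11.7018) = 3.4208


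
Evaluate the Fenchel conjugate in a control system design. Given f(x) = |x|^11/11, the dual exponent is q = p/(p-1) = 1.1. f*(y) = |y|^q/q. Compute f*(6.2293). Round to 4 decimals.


The conjugate exponent q satisfies 1/p + 1/q = 1.
p = 11, so q = 11/(11 - 1) = 1.1
|y|^q = 6.2293^1.1 = 7.4797
f*(6.2293) = 7.4797 / 1.1 = 6.7997


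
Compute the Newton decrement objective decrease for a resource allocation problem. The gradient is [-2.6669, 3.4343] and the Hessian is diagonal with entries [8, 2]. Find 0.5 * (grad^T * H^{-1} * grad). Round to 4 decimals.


Step 1: H is diagonal, so H^(-1) * g = [-0.3334, 1.7172].
Step 2: g^T H^(-1) g = sum_i g_i^2 / H_ii
  = (-2.6669)^2/8 + (3.4343)^2/2
  = 0.889 + 5.8972 = 6.7863
Step 3: Objective decrease = 0.5 * g^T H^(-1) g = 3.3931


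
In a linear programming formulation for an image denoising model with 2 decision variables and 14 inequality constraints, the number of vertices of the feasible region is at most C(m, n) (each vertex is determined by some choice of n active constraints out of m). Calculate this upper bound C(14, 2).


Each vertex corresponds to some choice of n active constraints out of m, so the number of vertices is at most C(m, n) = m! / (n!(m-n)!).
m = 14, n = 2
Numerator: 14 * 13
Denominator: 2! = 2
C(14, 2) = 91


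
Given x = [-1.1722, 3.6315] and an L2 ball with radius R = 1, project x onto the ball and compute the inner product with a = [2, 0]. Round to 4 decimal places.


Step 1: Compute ||x|| (intermediates to 6 decimals).
||x|| = sqrt((-1.1722)^2 + 3.6315^2) = 3.815999
Step 2: Project.
Since ||x|| > R, scale = R/||x|| = 1/3.815999 = 0.262055, proj(x) = scale * x
proj(x) = [-0.307181, 0.951653]
Step 3: Dot product.
a^T * proj(x) = 2*(-0.307181) + 0*0.951653 = -0.6144


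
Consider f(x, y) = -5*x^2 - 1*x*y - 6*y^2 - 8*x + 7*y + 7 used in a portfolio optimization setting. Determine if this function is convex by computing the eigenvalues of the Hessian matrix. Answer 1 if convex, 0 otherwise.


The Hessian of f(x,y) = -5*x^2 - 1*x*y - 6*y^2 - 8*x + 7*y + 7 is:
H = [[-10, -1], [-1, -12]]
Trace = -10 - 12 = -22
Determinant = -10*-12 - (-1)^2 = 119
Discriminant = (-22)^2 - 4*119 = 8.0
Eigenvalues: lambda_1 = -12.4142, lambda_2 = -9.5858
The function is not convex.

0


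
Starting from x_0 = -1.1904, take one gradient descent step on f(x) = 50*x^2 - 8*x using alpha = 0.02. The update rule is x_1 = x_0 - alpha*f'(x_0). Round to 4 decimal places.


We compute the gradient at x_0 and apply the update.
f'(x) = 100*x - 8
f'(-1.1904) = 100*-1.1904 - 8 = -127.04
x_1 = -1.1904 - 0.02*-127.04 = 1.3504


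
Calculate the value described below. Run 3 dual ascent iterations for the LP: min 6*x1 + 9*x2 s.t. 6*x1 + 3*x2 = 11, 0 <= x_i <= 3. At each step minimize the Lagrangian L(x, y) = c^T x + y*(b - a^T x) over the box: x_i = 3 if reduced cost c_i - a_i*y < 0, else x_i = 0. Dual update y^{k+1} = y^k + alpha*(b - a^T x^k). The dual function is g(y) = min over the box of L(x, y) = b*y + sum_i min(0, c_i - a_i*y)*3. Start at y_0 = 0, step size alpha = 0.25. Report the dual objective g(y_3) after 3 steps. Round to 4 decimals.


Dual ascent for LP: min 6*x1 + 9*x2, 6*x1 + 3*x2 = 11, 0 <= x_i <= 3
Step 1: y^k = 0.0, reduced costs: (6.0, 9.0)
  x^k = (0.0, 0.0), subgradient = b - a^T x = 11.0
  y^{k+1} = 0.0 + 0.25*11.0 = 2.75
Step 2: y^k = 2.75, reduced costs: (-10.5, 0.75)
  x^k = (3.0, 0.0), subgradient = b - a^T x = -7.0
  y^{k+1} = 2.75 + 0.25*-7.0 = 1.0
Step 3: y^k = 1.0, reduced costs: (0.0, 6.0)
  x^k = (0.0, 0.0), subgradient = b - a^T x = 11.0
  y^{k+1} = 1.0 + 0.25*11.0 = 3.75
Dual objective at y_3 = 3.75: reduced costs (-16.5, -2.25), box minimizer x = (3.0, 3.0)
g(y_3) = b*y + (c1 - a1*y)*x1 + (c2 - a2*y)*x2 = 11*3.75 + (-16.5)*3.0 + (-2.25)*3.0 = 41.25 - 49.5 - 6.75 = -15.0


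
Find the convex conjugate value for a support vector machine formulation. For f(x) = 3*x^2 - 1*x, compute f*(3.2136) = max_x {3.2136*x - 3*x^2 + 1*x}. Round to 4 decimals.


f*(y) = sup_x {y*x - a*x^2 - b*x} = sup_x {(y-b)*x - a*x^2}
FOC: (y - b) - 2a*x = 0 => x* = (y - b)/(2a)
x* = (3.2136 + 1)/(2*3) = 0.7023
f*(3.2136) = (y-b)^2/(4a) = (3.2136 + 1)^2/(4*3)
= 17.7544/12 = 1.4795


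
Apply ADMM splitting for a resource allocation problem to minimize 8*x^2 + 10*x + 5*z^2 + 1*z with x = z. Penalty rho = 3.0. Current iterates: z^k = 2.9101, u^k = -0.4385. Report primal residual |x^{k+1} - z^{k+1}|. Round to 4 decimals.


ADMM iteration with rho = 3.0, z^k = 2.9101, u^k = -0.4385
Step 1: x-update.
Minimize 8*x^2 + 10*x + (3.0/2)*(x - 2.9101 - 0.4385)^2
FOC: (2*8 + 3.0)*x = -10 + 3.0*(2.9101 + 0.4385)
x^{k+1} = 0.0024
Step 2: z-update.
Minimize 5*z^2 + 1*z + (3.0/2)*(0.0024 - z - 0.4385)^2
FOC: (2*5 + 3.0)*z = -1 + 3.0*(0.0024 - 0.4385)
z^{k+1} = -0.1776
Step 3: u-update.
u^{k+1} = -0.4385 + 0.0024 + 0.1776 = -0.2585
Step 4: Primal residual = |0.0024 + 0.1776| = 0.18


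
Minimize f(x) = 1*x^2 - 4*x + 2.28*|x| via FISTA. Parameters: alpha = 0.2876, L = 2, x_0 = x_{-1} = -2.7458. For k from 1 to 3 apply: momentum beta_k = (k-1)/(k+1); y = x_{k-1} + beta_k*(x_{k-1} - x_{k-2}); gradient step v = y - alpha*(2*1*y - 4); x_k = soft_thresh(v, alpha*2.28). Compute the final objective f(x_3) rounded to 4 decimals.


FISTA on f(x) = 1*x^2 - 4*x + 2.28*|x|
L = 2, alpha = 0.2876
Iteration 1: beta = 0.0, y = -2.7458 + 0.0*(-2.7458 + 2.7458) = -2.7458
  grad(y) = -9.4916, v = y - alpha*grad = -0.016
  prox(v) = soft_thresh(-0.016, 0.6557) = 0.0
Iteration 2: beta = 0.3333, y = 0.0 + 0.3333*(0.0 + 2.7458) = 0.9153
  grad(y) = -2.1695, v = y - alpha*grad = 1.5392
  prox(v) = soft_thresh(1.5392, 0.6557) = 0.8835
Iteration 3: beta = 0.5, y = 0.8835 + 0.5*(0.8835 - 0.0) = 1.3252
  grad(y) = -1.3496, v = y - alpha*grad = 1.7134
  prox(v) = soft_thresh(1.7134, 0.6557) = 1.0576
f(x_3) = 1*1.0576^2 - 4*1.0576 + 2.28*|1.0576| = -0.7005


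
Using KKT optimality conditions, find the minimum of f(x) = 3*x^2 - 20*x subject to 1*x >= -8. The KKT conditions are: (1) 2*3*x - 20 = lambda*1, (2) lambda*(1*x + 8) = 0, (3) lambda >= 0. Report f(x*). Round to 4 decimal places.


Step 1: Try lambda = 0 (constraint inactive).
Stationarity: 2*3*x - 20 = 0
x* = 20/(2*3) = 10/3 = 3.3333 (rounded; the exact value 10/3 is used below)
Check constraint: 1*3.3333 = 3.3333 >= -8 -- satisfied.
Step 2: Compute optimal value.
f(x*) = 3*(10/3)^2 - 20*(10/3) = -33.3333


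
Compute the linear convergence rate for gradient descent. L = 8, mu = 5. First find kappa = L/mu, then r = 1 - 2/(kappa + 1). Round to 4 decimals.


Step 1: Compute the condition number.
kappa = L/mu = 8/5 = 1.6
Step 2: Compute the convergence rate.
r = 1 - 2/(kappa + 1) = 1 - 2*mu/(L + mu) = (L - mu)/(L + mu) = 3/13 = 0.2308


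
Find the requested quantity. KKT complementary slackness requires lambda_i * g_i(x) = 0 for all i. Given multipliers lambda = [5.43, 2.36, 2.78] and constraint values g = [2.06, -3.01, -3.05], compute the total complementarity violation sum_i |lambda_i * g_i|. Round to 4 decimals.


KKT complementary slackness check:
lambda_1 * g_1 = 5.43 * 2.06 = 11.1858
lambda_2 * g_2 = 2.36 * -3.01 = -7.1036
lambda_3 * g_3 = 2.78 * -3.05 = -8.479
Total violation = 11.1858 + 7.1036 + 8.479 = 26.7684


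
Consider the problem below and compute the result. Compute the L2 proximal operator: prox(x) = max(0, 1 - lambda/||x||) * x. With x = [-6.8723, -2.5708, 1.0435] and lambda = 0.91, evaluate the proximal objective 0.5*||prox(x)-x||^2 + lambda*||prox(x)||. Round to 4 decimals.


Step 1: Compute ||x||.
||x|| = 7.4112
Step 2: Compute scaling factor.
scale = max(0, 1 - 0.91/7.4112) = 0.8772
Step 3: prox(x) = [-6.0285, -2.2551, 0.9154]
||prox(x)|| = 6.5012
Step 4: Proximal objective.
0.5*||prox-x||^2 = 0.4141
lambda*||prox|| = 5.9161
Total = 6.3302


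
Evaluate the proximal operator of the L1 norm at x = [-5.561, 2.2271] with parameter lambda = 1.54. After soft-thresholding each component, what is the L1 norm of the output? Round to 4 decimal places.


Soft-thresholding with lambda = 1.54:
prox(-5.561) = sign(-5.561)*max(|-5.561| - 1.54, 0) = -4.021
prox(2.2271) = sign(2.2271)*max(|2.2271| - 1.54, 0) = 0.6871
prox(x) = [-4.021, 0.6871]
||prox(x)||_1 = 4.021 + 0.6871 = 4.7081


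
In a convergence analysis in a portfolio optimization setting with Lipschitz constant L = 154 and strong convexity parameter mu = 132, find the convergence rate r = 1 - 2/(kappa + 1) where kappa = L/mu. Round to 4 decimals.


Step 1: Compute the condition number.
kappa = L/mu = 154/132 = 1.1667
Step 2: Compute the convergence rate.
r = 1 - 2/(kappa + 1) = 1 - 2*mu/(L + mu) = (L - mu)/(L + mu) = 22/286 = 0.0769


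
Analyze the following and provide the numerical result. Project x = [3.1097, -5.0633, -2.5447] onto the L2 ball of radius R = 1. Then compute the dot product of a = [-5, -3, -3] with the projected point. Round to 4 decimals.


Step 1: Compute ||x|| (intermediates to 6 decimals).
||x|| = sqrt(3.1097^2 + (-5.0633)^2 + (-2.5447)^2) = 6.463957
Step 2: Project.
Since ||x|| > R, scale = R/||x|| = 1/6.463957 = 0.154704, proj(x) = scale * x
proj(x) = [0.481083, -0.783313, -0.393675]
Step 3: Dot product.
a^T * proj(x) = -5*0.481083 - 3*(-0.783313) - 3*(-0.393675) = 1.1255


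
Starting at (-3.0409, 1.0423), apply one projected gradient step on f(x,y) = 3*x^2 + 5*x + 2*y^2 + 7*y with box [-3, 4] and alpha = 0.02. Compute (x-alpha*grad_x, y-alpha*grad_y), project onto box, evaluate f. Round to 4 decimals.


Step 1: Compute gradient at (-3.0409, 1.0423).
grad_x = 2*3*-3.0409 + 5 = -13.2454
grad_y = 2*2*1.0423 + 7 = 11.1692
Step 2: Gradient step.
x_raw = -3.0409 - 0.02*-13.2454 = -2.776
y_raw = 1.0423 - 0.02*11.1692 = 0.8189
Step 3: Project onto [-3, 4].
x_proj = clip(-2.776) = -2.776
y_proj = clip(0.8189) = 0.8189
Step 4: Evaluate f.
f(-2.776, 0.8189) = 16.3121


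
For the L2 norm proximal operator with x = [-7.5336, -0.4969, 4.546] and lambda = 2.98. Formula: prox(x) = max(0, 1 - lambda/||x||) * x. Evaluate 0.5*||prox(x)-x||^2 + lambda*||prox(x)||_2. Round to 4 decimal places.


Step 1: Compute ||x||.
||x|| = 8.813
Step 2: Compute scaling factor.
scale = max(0, 1 - 2.98/8.813) = 0.6619
Step 3: prox(x) = [-4.9862, -0.3289, 3.0088]
||prox(x)|| = 5.833
Step 4: Proximal objective.
0.5*||prox-x||^2 = 4.4402
lambda*||prox|| = 17.3823
Total = 21.8224


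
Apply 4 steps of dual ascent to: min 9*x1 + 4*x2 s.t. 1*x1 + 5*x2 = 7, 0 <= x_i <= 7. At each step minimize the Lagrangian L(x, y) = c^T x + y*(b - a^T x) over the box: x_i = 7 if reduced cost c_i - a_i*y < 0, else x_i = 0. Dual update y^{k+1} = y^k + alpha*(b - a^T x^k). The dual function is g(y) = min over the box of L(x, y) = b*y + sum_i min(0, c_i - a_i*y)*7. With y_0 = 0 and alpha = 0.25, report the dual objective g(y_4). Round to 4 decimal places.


Dual ascent for LP: min 9*x1 + 4*x2, 1*x1 + 5*x2 = 7, 0 <= x_i <= 7
Step 1: y^k = 0.0, reduced costs: (9.0, 4.0)
  x^k = (0.0, 0.0), subgradient = b - a^T x = 7.0
  y^{k+1} = 0.0 + 0.25*7.0 = 1.75
Step 2: y^k = 1.75, reduced costs: (7.25, -4.75)
  x^k = (0.0, 7.0), subgradient = b - a^T x = -28.0
  y^{k+1} = 1.75 + 0.25*-28.0 = -5.25
Step 3: y^k = -5.25, reduced costs: (14.25, 30.25)
  x^k = (0.0, 0.0), subgradient = b - a^T x = 7.0
  y^{k+1} = -5.25 + 0.25*7.0 = -3.5
Step 4: y^k = -3.5, reduced costs: (12.5, 21.5)
  x^k = (0.0, 0.0), subgradient = b - a^T x = 7.0
  y^{k+1} = -3.5 + 0.25*7.0 = -1.75
Dual objective at y_4 = -1.75: reduced costs (10.75, 12.75), box minimizer x = (0.0, 0.0)
g(y_4) = b*y + (c1 - a1*y)*x1 + (c2 - a2*y)*x2 = 7*(-1.75) + 10.75*0.0 + 12.75*0.0 = -12.25 + 0.0 + 0.0 = -12.25


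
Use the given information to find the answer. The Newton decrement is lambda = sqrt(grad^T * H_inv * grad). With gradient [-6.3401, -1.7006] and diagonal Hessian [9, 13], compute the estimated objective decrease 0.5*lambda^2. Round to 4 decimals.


Step 1: H is diagonal, so H^(-1) * g = [-0.7045, -0.1308].
Step 2: g^T H^(-1) g = sum_i g_i^2 / H_ii
  = (-6.3401)^2/9 + (-1.7006)^2/13
  = 4.4663 + 0.2225 = 4.6888
Step 3: Objective decrease = 0.5 * g^T H^(-1) g = 2.3444


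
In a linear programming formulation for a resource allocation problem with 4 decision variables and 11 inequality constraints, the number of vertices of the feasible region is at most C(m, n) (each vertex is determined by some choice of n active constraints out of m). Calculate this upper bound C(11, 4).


Each vertex corresponds to some choice of n active constraints out of m, so the number of vertices is at most C(m, n) = m! / (n!(m-n)!).
m = 11, n = 4
Numerator: 11 * 10 * 9 * 8
Denominator: 4! = 24
C(11, 4) = 330


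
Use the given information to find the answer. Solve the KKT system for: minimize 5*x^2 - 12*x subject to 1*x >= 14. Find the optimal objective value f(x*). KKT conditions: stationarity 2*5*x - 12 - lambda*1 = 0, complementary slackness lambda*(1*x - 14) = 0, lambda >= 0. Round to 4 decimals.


Step 1: Try lambda = 0 (constraint inactive).
x_unc = 12/(2*5) = 1.2
Check: 1*1.2 = 1.2 < 14 -- violated!
Step 2: Constraint must be active: 1*x = 14
x* = 14/1 = 14.0
lambda = (2*5*14.0 - 12)/1 = 128.0
Step 3: Compute optimal value.
f(x*) = 5*14.0^2 - 12*14.0 = 812.0


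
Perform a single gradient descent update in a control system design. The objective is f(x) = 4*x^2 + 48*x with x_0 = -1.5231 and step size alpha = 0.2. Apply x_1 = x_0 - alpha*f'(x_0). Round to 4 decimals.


We compute the gradient at x_0 and apply the update.
f'(x) = 8*x + 48
f'(-1.5231) = 8*-1.5231 + 48 = 35.8152
x_1 = -1.5231 - 0.2*35.8152 = -8.6861


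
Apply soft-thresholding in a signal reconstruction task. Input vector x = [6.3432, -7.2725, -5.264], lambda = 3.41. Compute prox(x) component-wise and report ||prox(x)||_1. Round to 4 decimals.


Soft-thresholding with lambda = 3.41:
prox(6.3432) = sign(6.3432)*max(|6.3432| - 3.41, 0) = 2.9332
prox(-7.2725) = sign(-7.2725)*max(|-7.2725| - 3.41, 0) = -3.8625
prox(-5.264) = sign(-5.264)*max(|-5.264| - 3.41, 0) = -1.854
prox(x) = [2.9332, -3.8625, -1.854]
||prox(x)||_1 = 2.9332 + 3.8625 + 1.854 = 8.6497


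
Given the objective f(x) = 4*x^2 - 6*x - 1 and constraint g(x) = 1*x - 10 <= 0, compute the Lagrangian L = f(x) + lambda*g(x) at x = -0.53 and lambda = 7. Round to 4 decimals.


Step 1: Evaluate f(x).
f(-0.53) = 4*(-0.53)^2 - 6*(-0.53) - 1 = 3.3036
Step 2: Evaluate g(x).
g(-0.53) = 1*-0.53 - 10 = -10.53
Step 3: Compute Lagrangian.
L = 3.3036 + 7*-10.53 = -70.4064


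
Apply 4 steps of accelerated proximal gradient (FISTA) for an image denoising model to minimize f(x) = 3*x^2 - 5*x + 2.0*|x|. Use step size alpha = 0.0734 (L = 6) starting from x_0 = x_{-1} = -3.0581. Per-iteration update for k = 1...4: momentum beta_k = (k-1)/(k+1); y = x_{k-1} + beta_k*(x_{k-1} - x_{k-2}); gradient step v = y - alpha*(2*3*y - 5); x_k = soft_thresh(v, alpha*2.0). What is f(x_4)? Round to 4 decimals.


FISTA on f(x) = 3*x^2 - 5*x + 2.0*|x|
L = 6, alpha = 0.0734
Iteration 1: beta = 0.0, y = -3.0581 + 0.0*(-3.0581 + 3.0581) = -3.0581
  grad(y) = -23.3486, v = y - alpha*grad = -1.3443
  prox(v) = soft_thresh(-1.3443, 0.1468) = -1.1975
Iteration 2: beta = 0.3333, y = -1.1975 + 0.3333*(-1.1975 + 3.0581) = -0.5773
  grad(y) = -8.4639, v = y - alpha*grad = 0.0439
  prox(v) = soft_thresh(0.0439, 0.1468) = 0.0
Iteration 3: beta = 0.5, y = 0.0 + 0.5*(0.0 + 1.1975) = 0.5988
  grad(y) = -1.4075, v = y - alpha*grad = 0.7021
  prox(v) = soft_thresh(0.7021, 0.1468) = 0.5553
Iteration 4: beta = 0.6, y = 0.5553 + 0.6*(0.5553 - 0.0) = 0.8884
  grad(y) = 0.3305, v = y - alpha*grad = 0.8642
  prox(v) = soft_thresh(0.8642, 0.1468) = 0.7174
f(x_4) = 3*0.7174^2 - 5*0.7174 + 2.0*|0.7174| = -0.6083
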